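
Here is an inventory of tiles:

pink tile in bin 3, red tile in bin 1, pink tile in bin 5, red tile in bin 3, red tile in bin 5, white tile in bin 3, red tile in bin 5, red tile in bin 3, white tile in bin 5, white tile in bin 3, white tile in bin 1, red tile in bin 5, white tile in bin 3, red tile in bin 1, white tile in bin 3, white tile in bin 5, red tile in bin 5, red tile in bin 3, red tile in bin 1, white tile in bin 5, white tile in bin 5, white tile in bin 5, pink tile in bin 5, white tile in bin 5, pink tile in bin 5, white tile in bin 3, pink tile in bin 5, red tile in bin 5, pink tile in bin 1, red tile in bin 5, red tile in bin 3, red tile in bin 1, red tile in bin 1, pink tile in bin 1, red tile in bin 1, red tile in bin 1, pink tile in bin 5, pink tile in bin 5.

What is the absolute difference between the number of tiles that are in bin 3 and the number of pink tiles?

1

tiles in bin 3: 10. pink tiles: 9.
|10 − 9| = 10 − 9 = 1.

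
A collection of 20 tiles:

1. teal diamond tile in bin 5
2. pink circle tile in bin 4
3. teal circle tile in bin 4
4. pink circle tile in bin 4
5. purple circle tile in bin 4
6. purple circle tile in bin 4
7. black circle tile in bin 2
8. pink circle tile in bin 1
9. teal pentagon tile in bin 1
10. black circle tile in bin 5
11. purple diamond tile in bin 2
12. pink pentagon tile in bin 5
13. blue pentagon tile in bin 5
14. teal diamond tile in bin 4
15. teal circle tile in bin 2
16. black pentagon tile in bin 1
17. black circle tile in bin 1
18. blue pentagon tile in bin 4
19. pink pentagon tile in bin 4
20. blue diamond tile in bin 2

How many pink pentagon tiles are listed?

2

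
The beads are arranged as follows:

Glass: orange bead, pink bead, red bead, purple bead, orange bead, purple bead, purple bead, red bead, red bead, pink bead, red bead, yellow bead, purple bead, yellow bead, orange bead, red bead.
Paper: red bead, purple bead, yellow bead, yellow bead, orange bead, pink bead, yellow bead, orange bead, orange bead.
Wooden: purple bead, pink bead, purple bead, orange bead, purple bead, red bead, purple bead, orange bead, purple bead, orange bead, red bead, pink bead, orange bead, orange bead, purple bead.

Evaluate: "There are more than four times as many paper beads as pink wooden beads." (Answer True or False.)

True

There are 9 paper beads.
There are 2 pink wooden beads.
The claim requires 9 > 4 × 2 = 8, which holds.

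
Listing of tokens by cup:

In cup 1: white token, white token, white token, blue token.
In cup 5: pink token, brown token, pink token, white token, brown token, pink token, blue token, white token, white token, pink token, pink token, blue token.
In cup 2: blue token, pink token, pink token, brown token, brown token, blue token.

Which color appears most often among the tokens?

Counts by color: pink 7, white 6, blue 5, brown 4.
The maximum is 7, held uniquely by pink.

pink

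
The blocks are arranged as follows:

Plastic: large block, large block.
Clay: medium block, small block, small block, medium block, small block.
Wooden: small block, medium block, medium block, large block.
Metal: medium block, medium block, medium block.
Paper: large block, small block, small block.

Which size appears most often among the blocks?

Counts by size: medium 7, small 6, large 4.
The maximum is 7, held uniquely by medium.

medium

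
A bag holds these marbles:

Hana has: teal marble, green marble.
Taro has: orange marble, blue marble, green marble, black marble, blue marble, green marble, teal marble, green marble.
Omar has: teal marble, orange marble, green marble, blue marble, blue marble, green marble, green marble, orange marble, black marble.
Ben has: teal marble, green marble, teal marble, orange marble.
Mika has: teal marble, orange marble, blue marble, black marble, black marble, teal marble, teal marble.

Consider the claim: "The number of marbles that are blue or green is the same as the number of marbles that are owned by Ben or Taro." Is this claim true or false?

marbles that are blue or green: 13.
marbles owned by Ben or Taro: 12.
The claim requires 13 = 12, which does not hold.

False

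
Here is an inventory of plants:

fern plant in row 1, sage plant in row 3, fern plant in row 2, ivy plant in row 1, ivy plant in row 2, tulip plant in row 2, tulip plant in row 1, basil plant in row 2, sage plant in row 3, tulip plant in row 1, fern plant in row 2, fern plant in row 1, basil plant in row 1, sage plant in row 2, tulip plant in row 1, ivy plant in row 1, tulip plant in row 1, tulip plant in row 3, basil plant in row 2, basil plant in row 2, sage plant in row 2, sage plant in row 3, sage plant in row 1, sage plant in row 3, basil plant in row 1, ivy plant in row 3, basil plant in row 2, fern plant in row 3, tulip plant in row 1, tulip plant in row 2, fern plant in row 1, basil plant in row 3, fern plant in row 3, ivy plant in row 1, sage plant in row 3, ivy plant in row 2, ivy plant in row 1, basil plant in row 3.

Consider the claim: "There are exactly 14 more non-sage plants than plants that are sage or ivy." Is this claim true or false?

non-sage plants: 30.
plants that are sage or ivy: 15.
The claim requires 30 − 15 (= 15) to equal 14, which does not hold.

False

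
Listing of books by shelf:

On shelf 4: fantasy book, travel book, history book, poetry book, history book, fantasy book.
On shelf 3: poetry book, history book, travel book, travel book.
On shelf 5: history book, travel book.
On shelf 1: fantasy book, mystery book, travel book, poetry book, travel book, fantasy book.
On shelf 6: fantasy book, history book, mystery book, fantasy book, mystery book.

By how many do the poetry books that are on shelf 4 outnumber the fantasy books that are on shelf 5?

1

poetry books on shelf 4: 1.
fantasy books on shelf 5: 0.
1 − 0 = 1.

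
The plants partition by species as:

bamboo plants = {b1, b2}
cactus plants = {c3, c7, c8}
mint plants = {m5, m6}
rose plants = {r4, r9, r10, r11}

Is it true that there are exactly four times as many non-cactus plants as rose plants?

False

non-cactus plants: 8.
rose plants: 4.
The claim requires 8 = 4 × 4 = 16, which does not hold.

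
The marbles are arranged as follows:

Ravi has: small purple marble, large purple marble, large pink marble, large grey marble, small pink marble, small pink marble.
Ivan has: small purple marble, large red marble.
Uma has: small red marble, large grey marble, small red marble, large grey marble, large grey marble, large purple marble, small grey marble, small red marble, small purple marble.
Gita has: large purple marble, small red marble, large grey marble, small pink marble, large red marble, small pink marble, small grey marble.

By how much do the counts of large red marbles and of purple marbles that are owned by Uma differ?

0

large red marbles: 2. purple marbles owned by Uma: 2.
|2 − 2| = 2 − 2 = 0.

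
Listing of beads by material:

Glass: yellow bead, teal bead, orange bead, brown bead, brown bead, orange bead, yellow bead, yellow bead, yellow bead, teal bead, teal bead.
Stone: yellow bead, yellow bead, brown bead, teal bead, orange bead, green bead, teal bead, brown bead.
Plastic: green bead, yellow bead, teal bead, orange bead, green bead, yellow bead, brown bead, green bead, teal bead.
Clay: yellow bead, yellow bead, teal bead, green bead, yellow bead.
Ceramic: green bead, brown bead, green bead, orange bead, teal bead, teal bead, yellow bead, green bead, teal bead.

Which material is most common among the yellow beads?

Counts by material (restricted to yellow beads): glass 4, clay 3, plastic 2, stone 2, ceramic 1.
The maximum is 4, held uniquely by glass.

glass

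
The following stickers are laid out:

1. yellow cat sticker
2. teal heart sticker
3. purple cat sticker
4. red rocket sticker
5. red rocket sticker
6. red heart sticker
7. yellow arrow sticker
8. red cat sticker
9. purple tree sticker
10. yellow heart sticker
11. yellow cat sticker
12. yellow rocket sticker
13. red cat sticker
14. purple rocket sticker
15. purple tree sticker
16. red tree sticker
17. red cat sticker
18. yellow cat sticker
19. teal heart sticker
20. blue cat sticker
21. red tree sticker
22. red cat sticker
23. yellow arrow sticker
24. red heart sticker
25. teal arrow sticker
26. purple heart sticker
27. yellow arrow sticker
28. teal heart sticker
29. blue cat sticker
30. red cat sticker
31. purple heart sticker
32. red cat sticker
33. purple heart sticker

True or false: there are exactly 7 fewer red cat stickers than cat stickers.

|red cat stickers| = 6.
|cat stickers| = 12.
The claim requires 12 − 6 (= 6) to equal 7, which does not hold.

False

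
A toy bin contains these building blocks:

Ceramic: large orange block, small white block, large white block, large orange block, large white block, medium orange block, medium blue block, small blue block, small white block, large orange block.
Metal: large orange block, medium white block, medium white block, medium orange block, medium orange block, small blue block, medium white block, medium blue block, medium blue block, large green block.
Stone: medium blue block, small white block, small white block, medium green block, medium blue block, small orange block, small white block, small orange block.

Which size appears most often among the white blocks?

small

Counts by size (restricted to white blocks): small 5, medium 3, large 2.
The maximum is 5, held uniquely by small.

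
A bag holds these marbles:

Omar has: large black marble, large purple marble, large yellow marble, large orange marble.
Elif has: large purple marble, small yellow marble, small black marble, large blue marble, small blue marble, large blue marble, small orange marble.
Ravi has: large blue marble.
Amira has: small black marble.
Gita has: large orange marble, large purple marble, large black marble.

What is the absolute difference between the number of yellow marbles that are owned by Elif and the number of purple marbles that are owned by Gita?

yellow marbles owned by Elif: 1. purple marbles owned by Gita: 1.
|1 − 1| = 1 − 1 = 0.

0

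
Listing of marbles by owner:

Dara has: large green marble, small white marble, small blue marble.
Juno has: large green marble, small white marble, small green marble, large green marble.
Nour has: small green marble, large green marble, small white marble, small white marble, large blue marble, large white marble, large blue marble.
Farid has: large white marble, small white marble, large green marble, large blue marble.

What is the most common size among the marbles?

Counts by size: large 10, small 8.
The maximum is 10, held uniquely by large.

large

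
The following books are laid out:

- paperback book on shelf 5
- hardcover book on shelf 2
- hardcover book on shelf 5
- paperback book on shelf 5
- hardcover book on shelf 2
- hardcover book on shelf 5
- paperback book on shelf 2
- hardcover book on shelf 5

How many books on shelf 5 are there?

5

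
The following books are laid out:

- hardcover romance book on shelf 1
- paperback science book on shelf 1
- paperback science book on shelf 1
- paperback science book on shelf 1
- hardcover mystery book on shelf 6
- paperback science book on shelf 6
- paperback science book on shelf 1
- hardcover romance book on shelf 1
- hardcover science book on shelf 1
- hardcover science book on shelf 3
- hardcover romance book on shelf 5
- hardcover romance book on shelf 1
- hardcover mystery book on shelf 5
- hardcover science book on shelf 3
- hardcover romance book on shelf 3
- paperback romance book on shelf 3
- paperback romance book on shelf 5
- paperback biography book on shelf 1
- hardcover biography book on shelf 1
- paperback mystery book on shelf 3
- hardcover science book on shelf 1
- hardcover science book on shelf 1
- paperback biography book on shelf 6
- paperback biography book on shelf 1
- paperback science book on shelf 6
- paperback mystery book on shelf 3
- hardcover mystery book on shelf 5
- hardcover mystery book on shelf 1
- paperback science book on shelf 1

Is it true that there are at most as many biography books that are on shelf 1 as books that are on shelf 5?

|biography books on shelf 1| = 3.
|books on shelf 5| = 4.
The claim requires 3 ≤ 4, which holds.

True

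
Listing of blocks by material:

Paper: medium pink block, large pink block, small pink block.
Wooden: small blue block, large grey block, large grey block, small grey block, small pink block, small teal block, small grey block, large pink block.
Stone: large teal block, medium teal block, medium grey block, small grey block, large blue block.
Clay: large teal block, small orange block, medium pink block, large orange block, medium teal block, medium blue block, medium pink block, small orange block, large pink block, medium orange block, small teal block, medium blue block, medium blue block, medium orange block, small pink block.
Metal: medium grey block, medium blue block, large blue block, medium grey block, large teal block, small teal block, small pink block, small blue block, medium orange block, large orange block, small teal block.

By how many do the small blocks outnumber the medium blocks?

small blocks: 15.
medium blocks: 15.
15 − 15 = 0.

0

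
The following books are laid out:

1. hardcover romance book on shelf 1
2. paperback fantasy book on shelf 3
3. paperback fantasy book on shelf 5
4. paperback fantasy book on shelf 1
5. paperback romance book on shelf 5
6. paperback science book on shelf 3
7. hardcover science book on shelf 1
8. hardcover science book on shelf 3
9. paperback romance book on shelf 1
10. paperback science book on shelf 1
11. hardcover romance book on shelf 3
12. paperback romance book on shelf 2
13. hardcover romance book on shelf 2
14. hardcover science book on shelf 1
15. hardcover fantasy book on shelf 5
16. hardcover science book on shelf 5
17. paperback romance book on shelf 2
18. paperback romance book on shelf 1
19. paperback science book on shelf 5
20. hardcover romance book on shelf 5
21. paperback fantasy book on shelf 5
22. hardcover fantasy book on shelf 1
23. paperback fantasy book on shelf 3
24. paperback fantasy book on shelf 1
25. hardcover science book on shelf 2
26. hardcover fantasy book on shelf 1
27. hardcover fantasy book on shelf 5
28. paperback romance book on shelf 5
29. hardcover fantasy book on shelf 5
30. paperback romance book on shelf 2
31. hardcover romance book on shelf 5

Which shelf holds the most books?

Counts by shelf: shelf 5→11, shelf 1→10, shelf 3→5, shelf 2→5.
The maximum is 11, held uniquely by shelf 5.

shelf 5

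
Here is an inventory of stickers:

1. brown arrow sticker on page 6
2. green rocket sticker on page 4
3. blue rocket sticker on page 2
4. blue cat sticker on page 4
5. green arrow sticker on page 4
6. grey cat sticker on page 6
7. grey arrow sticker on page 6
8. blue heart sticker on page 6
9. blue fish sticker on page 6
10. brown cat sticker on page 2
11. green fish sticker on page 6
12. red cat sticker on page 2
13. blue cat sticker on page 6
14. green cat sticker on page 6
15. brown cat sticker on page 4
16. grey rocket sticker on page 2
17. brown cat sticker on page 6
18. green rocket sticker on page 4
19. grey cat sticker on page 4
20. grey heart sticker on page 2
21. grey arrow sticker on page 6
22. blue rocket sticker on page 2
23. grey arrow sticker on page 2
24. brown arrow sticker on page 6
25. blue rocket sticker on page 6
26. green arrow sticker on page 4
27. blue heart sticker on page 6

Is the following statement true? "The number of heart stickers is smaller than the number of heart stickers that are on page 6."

False

heart stickers: 3.
heart stickers on page 6: 2.
The claim requires 3 < 2, which does not hold.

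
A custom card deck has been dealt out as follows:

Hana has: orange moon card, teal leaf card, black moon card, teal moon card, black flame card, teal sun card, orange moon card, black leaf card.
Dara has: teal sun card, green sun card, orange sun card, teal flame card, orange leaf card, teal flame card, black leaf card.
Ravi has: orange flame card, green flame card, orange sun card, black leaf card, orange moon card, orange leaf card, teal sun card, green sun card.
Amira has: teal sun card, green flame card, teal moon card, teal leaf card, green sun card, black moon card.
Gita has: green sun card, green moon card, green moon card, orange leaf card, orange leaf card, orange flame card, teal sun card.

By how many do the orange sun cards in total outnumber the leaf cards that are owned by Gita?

orange sun cards: 2.
leaf cards owned by Gita: 2.
2 − 2 = 0.

0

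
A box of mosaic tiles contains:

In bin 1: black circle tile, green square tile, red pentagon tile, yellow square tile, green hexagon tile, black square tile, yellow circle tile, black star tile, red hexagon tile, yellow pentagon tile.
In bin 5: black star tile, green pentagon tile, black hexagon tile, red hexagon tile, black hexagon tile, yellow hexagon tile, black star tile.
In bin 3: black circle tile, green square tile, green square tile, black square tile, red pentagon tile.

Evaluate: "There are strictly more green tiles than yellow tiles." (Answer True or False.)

True

|green tiles| = 5.
|yellow tiles| = 4.
The claim requires 5 > 4, which holds.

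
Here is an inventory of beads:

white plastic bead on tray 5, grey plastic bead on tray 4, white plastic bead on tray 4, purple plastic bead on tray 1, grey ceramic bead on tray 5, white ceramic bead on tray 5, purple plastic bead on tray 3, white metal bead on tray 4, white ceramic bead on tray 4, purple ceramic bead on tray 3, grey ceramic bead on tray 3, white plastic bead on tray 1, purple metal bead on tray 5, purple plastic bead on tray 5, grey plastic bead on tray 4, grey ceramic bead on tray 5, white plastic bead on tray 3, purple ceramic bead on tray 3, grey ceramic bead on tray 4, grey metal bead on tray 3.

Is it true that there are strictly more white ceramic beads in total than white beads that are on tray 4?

False

white ceramic beads: 2.
white beads on tray 4: 3.
The claim requires 2 > 3, which does not hold.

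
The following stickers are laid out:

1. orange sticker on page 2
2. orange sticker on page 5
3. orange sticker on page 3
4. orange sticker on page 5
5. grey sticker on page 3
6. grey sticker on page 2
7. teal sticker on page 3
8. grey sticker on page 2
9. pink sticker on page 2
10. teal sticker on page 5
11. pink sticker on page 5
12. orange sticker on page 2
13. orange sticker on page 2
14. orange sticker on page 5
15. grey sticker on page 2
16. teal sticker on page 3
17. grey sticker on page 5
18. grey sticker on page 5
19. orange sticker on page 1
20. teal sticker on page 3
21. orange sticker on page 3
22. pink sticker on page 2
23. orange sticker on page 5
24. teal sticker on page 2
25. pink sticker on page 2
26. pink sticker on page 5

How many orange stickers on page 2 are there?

3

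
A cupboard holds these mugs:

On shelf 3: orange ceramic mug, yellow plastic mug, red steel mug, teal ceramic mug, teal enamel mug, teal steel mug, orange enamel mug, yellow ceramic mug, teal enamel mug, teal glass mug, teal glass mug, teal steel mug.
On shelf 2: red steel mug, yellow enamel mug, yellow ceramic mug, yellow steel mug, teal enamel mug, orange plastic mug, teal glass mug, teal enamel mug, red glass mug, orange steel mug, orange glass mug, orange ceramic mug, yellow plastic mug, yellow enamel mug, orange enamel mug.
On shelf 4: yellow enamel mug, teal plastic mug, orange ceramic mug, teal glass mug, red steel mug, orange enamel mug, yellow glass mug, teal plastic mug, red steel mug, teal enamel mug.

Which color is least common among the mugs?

red

Counts by color: teal 14, yellow 9, orange 9, red 5.
The minimum is 5, held uniquely by red.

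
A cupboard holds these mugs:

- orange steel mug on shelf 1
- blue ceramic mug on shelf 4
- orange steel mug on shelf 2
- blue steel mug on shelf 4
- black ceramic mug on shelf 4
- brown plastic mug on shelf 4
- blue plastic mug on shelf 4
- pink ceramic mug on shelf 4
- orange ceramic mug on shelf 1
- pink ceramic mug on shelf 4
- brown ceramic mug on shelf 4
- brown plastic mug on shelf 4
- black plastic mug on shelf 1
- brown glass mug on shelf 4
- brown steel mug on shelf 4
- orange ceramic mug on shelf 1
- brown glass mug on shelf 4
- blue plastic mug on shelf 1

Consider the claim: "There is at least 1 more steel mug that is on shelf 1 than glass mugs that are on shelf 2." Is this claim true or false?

|steel mugs on shelf 1| = 1.
|glass mugs on shelf 2| = 0.
The claim requires 1 − 0 = 1 ≥ 1, which holds.

True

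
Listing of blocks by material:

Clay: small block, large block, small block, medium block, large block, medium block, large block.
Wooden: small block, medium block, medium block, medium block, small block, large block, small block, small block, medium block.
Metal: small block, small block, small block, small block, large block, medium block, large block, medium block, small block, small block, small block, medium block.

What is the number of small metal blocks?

7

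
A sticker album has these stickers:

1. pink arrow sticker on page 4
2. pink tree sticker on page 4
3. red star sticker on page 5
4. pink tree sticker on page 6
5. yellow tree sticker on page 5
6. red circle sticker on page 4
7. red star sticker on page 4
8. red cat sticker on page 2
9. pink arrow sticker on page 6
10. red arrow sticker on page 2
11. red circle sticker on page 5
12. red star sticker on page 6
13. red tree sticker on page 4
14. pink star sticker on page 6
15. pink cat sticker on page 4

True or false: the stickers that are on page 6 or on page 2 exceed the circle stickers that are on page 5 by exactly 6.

False

There are 6 stickers on page 6 or on page 2.
There is 1 circle sticker on page 5.
The claim requires 6 − 1 (= 5) to equal 6, which does not hold.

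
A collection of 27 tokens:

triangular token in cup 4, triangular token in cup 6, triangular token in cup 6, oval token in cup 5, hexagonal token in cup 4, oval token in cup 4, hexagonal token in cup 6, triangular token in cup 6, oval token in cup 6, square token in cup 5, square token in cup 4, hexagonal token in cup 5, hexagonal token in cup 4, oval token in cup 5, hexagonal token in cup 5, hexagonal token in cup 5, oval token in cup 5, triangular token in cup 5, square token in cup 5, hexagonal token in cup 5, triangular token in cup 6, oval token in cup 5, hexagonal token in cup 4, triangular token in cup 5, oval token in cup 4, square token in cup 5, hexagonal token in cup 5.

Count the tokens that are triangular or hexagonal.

16

hexagonal: 9; triangular: 7; together 9 + 7 = 16.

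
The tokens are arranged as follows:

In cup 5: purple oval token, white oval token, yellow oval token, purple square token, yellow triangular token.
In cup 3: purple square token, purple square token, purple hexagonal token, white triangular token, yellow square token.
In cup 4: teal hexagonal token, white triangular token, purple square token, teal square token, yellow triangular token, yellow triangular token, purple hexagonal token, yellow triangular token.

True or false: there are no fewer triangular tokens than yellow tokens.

There are 6 triangular tokens.
There are 6 yellow tokens.
The claim requires 6 ≥ 6, which holds.

True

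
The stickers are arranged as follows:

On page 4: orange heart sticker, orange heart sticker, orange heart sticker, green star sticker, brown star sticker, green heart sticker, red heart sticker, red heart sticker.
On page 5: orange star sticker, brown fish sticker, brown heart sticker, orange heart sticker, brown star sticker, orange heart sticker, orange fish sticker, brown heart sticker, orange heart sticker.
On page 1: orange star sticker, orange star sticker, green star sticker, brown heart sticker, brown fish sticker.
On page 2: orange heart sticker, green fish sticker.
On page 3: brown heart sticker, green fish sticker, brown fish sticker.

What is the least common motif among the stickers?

fish

Counts by motif: heart 14, star 7, fish 6.
The minimum is 6, held uniquely by fish.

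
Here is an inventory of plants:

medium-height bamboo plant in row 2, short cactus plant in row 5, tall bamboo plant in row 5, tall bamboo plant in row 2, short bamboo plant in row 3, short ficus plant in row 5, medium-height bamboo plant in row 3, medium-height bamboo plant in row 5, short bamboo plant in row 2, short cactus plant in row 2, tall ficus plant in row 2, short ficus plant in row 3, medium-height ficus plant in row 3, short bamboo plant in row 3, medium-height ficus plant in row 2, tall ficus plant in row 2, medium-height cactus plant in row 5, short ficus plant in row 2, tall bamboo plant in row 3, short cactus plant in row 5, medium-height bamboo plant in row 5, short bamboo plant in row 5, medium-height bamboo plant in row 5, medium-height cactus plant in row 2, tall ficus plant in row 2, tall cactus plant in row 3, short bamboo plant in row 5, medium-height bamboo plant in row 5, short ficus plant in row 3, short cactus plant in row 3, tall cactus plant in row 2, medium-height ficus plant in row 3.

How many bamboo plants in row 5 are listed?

7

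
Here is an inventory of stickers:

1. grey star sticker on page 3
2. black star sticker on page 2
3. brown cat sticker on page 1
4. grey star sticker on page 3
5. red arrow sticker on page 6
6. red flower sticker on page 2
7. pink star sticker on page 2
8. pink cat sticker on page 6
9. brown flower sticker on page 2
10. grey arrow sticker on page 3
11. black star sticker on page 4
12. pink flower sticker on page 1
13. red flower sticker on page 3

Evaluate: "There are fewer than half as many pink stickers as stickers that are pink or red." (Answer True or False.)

False

pink stickers: 3.
stickers that are pink or red: 6.
The claim requires 2 × 3 = 6 < 6, which does not hold.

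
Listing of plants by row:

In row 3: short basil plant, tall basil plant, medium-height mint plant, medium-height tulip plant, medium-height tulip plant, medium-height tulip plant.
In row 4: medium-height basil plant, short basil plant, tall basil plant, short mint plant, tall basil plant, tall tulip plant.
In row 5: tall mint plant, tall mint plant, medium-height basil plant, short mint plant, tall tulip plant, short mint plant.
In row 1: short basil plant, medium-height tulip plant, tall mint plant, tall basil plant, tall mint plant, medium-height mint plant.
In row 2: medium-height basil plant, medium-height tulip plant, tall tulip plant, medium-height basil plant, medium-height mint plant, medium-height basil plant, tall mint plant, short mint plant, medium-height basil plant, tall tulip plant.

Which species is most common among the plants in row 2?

basil

Counts by species (restricted to plants in row 2): basil 4, tulip 3, mint 3.
The maximum is 4, held uniquely by basil.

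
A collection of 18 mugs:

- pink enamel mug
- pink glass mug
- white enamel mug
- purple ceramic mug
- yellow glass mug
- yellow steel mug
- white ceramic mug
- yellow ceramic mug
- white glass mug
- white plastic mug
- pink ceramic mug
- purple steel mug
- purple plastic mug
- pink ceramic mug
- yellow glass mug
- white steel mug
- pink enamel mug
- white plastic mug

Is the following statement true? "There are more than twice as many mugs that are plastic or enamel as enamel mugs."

False

mugs that are plastic or enamel: 6.
enamel mugs: 3.
The claim requires 6 > 2 × 3 = 6, which does not hold.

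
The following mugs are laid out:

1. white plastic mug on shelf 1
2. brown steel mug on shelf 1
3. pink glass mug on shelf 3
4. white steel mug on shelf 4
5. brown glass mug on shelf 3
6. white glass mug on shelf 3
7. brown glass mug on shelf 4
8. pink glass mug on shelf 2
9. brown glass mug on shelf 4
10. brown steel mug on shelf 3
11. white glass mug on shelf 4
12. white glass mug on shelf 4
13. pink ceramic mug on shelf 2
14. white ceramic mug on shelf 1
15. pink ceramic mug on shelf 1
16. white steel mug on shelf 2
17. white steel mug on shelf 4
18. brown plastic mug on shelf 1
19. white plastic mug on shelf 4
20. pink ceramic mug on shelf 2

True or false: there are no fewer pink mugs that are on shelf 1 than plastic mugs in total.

False

pink mugs on shelf 1: 1.
plastic mugs: 3.
The claim requires 1 ≥ 3, which does not hold.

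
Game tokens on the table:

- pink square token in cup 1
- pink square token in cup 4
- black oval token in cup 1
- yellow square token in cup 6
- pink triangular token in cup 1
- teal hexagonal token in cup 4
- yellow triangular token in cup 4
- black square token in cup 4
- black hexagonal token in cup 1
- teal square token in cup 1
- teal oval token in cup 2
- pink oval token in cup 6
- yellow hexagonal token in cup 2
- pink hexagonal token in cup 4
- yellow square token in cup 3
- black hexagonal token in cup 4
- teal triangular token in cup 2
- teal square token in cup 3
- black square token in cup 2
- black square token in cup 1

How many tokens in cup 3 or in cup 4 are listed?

8

in cup 3: 2; in cup 4: 6; together 2 + 6 = 8.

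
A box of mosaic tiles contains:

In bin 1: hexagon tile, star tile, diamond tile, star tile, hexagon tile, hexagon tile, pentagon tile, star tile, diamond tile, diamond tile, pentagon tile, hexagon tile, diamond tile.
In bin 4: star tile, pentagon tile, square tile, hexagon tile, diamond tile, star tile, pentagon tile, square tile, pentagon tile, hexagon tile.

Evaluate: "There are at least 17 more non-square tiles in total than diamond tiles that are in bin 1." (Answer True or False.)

|non-square tiles| = 21.
|diamond tiles in bin 1| = 4.
The claim requires 21 − 4 = 17 ≥ 17, which holds.

True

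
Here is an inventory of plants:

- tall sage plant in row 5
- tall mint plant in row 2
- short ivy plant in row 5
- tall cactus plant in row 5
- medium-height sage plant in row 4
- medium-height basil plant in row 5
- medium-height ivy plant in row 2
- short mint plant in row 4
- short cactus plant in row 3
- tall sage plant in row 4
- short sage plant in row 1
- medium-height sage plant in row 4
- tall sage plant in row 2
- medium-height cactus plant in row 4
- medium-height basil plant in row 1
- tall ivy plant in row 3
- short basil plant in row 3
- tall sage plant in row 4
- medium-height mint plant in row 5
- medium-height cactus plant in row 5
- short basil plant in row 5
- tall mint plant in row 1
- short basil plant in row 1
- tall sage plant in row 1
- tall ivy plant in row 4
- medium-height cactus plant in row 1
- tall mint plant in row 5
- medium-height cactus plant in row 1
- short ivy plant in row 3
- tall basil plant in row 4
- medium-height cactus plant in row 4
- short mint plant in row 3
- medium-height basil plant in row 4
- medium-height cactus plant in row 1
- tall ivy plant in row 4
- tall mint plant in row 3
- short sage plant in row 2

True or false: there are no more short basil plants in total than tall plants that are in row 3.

False

short basil plants: 3.
tall plants in row 3: 2.
The claim requires 3 ≤ 2, which does not hold.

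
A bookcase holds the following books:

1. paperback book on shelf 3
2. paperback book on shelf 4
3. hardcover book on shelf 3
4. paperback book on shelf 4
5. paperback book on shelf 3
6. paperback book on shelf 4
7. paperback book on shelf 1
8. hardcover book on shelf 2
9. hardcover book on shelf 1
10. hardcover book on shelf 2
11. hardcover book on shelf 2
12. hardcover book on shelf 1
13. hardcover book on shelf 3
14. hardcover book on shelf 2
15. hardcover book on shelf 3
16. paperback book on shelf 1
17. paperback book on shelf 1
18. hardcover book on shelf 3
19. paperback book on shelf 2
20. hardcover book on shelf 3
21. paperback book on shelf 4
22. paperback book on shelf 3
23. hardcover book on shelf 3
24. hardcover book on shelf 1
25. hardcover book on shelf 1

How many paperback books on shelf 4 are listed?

4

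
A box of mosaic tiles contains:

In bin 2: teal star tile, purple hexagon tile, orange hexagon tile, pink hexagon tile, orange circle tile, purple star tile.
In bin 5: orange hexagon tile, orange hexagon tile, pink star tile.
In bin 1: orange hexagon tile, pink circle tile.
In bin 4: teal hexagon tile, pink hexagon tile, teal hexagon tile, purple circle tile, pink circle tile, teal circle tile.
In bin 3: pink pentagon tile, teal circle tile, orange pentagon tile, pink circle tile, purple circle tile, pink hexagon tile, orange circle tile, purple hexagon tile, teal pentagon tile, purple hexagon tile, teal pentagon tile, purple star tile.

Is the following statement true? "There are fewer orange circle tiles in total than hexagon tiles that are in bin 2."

True

orange circle tiles: 2.
hexagon tiles in bin 2: 3.
The claim requires 2 < 3, which holds.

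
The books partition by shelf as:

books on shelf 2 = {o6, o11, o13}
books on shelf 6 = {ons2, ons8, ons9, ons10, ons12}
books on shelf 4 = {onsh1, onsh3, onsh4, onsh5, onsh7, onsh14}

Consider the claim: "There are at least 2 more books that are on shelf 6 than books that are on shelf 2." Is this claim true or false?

True

|books on shelf 6| = 5.
|books on shelf 2| = 3.
The claim requires 5 − 3 = 2 ≥ 2, which holds.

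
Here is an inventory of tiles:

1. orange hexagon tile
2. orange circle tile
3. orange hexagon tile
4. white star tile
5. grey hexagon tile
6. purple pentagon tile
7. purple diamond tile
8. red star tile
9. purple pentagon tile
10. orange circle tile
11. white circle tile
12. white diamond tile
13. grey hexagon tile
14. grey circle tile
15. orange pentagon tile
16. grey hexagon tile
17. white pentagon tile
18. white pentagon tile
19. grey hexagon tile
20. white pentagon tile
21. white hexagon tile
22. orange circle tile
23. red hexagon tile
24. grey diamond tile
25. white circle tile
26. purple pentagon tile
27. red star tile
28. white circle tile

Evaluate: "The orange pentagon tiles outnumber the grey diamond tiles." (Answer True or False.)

False

|orange pentagon tiles| = 1.
|grey diamond tiles| = 1.
The claim requires 1 > 1, which does not hold.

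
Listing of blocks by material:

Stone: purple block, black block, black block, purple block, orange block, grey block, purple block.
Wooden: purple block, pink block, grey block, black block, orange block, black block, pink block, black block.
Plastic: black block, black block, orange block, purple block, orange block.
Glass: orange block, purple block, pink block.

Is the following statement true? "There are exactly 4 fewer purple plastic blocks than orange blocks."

True

|purple plastic blocks| = 1.
|orange blocks| = 5.
The claim requires 5 − 1 (= 4) to equal 4, which holds.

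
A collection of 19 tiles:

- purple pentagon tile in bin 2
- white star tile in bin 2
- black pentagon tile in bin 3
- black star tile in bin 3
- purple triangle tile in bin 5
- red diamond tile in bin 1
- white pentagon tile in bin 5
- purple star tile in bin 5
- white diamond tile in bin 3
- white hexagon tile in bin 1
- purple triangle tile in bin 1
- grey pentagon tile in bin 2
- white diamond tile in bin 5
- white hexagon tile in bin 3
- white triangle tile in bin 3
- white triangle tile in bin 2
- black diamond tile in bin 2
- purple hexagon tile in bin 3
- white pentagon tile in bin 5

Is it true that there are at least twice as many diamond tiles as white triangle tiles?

|diamond tiles| = 4.
|white triangle tiles| = 2.
The claim requires 4 ≥ 2 × 2 = 4, which holds.

True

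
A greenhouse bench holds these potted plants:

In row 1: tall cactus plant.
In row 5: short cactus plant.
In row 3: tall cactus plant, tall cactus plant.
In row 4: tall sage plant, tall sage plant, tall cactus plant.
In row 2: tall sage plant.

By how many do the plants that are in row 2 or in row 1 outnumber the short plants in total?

plants in row 2 or in row 1: 2.
short plants: 1.
2 − 1 = 1.

1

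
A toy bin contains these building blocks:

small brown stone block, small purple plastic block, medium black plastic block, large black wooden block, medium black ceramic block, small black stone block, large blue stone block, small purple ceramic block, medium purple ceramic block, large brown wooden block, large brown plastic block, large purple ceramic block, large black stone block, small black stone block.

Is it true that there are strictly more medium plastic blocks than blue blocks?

medium plastic blocks: 1.
blue blocks: 1.
The claim requires 1 > 1, which does not hold.

False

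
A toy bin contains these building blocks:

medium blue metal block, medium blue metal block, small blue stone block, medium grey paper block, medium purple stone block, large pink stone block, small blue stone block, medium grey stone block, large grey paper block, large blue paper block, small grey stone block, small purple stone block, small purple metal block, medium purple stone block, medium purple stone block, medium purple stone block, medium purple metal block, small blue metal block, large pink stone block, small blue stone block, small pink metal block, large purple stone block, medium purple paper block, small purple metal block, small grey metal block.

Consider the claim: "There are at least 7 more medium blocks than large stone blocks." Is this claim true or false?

True

medium blocks: 10.
large stone blocks: 3.
The claim requires 10 − 3 = 7 ≥ 7, which holds.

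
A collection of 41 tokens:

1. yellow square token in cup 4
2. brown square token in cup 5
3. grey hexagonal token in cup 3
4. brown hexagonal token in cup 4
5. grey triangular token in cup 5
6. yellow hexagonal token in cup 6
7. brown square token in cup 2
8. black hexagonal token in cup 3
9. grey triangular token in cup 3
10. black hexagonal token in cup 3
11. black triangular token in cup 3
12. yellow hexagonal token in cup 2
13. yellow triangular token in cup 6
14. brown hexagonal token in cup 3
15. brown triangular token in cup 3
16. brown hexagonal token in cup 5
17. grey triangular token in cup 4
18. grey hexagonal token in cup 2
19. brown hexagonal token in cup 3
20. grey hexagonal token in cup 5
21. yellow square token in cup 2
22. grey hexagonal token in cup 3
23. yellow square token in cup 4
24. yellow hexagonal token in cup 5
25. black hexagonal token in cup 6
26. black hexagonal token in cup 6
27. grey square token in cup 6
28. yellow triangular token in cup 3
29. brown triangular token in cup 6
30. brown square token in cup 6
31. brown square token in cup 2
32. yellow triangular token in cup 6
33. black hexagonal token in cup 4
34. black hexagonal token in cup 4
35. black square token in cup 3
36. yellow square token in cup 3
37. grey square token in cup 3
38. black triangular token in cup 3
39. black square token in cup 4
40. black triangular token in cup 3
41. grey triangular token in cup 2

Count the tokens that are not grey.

Total tokens: 41; with the excluded value: 10; remaining 41 − 10 = 31.

31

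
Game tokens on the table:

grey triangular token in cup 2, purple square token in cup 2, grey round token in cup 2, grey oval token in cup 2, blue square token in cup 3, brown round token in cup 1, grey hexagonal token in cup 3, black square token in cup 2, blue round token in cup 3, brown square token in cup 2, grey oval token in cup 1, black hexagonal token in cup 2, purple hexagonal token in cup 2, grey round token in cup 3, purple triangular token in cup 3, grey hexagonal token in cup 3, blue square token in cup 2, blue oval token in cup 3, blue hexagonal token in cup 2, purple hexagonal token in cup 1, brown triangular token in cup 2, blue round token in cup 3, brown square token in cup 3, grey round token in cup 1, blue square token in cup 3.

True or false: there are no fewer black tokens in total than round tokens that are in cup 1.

|black tokens| = 2.
|round tokens in cup 1| = 2.
The claim requires 2 ≥ 2, which holds.

True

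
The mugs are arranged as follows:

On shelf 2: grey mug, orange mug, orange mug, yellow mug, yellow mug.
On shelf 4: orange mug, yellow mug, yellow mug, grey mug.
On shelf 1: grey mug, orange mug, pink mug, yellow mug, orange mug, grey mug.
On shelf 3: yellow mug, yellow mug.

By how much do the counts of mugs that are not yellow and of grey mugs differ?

6

mugs that are not yellow: 10. grey mugs: 4.
|10 − 4| = 10 − 4 = 6.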